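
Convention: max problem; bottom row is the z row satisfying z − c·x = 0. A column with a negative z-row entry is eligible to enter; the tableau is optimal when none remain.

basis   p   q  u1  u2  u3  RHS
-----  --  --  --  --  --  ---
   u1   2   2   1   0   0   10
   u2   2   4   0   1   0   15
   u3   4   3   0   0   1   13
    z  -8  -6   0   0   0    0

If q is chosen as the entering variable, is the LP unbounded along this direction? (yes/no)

no

Column q has positive entries in row(s) 1, 2, 3, so the ratio test bounds it — not unbounded.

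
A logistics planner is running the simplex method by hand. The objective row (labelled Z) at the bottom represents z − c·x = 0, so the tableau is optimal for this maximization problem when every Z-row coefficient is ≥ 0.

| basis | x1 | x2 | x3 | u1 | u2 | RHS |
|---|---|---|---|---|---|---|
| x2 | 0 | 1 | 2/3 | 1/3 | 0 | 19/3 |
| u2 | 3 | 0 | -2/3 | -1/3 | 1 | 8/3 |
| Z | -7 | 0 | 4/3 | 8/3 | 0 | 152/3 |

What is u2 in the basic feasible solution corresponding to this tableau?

8/3

u2 is basic (row 2); its value is the RHS of that row, 8/3.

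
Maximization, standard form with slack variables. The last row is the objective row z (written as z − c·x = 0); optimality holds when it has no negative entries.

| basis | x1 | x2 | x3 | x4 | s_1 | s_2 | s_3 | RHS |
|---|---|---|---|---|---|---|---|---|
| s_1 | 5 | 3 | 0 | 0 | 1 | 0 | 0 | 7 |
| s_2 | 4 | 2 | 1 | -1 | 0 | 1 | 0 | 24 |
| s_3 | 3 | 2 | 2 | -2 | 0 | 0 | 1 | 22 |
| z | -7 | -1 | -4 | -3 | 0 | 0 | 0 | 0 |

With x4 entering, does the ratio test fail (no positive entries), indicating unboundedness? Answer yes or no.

Every constraint-row entry in column x4 is ≤ 0, so increasing x4 is unbounded.

yes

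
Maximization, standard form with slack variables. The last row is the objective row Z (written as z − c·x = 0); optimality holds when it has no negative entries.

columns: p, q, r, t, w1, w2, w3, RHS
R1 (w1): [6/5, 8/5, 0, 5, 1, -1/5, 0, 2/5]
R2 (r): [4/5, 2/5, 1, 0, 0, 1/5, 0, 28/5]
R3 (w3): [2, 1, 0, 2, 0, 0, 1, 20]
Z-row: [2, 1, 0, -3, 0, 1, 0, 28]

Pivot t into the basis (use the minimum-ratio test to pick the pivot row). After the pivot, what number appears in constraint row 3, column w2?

Ratio test on column t — row 1: (2/5)/5 = 2/25; row 2: entry 0 ≤ 0; row 3: 20/2 = 10. Minimum is 2/25 at row 1 (w1 leaves); pivot element 5.
Divide row 1 by 5; eliminate column t from the other rows.
Row 3 update in column w2: 0 − 2·(-1/25) = 2/25.

2/25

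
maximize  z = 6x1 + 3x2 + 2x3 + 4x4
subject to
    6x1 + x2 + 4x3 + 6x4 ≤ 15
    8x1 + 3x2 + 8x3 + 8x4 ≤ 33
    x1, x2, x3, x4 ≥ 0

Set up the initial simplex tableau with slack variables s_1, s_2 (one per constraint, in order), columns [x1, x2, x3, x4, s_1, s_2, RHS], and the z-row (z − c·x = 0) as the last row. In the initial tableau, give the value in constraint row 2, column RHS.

33

The RHS of constraint 2 is b_2 = 33.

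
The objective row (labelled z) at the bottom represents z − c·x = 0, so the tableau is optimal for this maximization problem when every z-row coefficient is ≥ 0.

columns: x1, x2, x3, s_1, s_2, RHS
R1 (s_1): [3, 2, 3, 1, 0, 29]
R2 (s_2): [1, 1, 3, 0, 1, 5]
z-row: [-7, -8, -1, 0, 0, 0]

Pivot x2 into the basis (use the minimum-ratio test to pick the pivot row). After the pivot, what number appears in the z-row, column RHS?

40

Ratio test on column x2 — row 1: 29/2 = 29/2; row 2: 5/1 = 5. Minimum is 5 at row 2 (s_2 leaves); pivot element 1.
Divide row 2 by 1; eliminate column x2 from the other rows.
z-row update in column RHS: 0 − (-8)·5 = 40.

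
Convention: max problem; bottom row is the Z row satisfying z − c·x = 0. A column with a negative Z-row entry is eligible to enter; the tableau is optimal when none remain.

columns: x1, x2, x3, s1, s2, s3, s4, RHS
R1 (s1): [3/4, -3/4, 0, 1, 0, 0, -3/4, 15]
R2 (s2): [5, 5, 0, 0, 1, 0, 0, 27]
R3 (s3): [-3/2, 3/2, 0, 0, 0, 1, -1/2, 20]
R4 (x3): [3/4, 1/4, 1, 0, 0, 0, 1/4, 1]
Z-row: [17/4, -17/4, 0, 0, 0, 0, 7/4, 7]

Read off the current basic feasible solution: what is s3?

s3 is basic (row 3); its value is the RHS of that row, 20.

20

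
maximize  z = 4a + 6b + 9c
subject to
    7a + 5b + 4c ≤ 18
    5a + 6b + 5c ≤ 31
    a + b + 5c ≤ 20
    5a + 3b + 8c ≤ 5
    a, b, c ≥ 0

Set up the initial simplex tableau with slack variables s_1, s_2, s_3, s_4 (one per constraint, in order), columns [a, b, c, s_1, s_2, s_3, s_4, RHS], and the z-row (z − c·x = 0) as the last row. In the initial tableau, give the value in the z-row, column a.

The z-row carries the negated objective coefficients: the a entry is -4.

-4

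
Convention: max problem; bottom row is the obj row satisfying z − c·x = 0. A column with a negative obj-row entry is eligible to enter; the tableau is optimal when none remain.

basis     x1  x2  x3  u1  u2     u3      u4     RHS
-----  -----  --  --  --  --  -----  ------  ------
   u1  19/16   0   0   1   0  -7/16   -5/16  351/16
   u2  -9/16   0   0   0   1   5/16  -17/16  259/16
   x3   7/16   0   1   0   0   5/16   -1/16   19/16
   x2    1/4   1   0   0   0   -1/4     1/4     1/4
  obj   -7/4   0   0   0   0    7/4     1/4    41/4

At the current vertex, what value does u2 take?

259/16

u2 is basic (row 2); its value is the RHS of that row, 259/16.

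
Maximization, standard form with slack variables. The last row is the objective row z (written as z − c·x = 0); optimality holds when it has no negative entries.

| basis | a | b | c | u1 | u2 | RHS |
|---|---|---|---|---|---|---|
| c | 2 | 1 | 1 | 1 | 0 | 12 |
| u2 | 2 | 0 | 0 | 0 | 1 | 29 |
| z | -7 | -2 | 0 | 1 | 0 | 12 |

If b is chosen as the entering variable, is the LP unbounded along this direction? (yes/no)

Column b has positive entries in row(s) 1, so the ratio test bounds it — not unbounded.

no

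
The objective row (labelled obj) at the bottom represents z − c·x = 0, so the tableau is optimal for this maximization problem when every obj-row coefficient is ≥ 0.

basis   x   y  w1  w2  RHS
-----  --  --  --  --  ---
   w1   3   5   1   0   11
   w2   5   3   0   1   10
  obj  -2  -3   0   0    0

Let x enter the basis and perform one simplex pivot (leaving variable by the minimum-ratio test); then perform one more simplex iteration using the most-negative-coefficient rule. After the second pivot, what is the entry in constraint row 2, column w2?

Ratio test on column x — row 1: 11/3 = 11/3; row 2: 10/5 = 2. Minimum is 2 at row 2 (w2 leaves); pivot element 5.
Divide row 2 by 5; eliminate column x from the other rows.
Second iteration: most negative obj-row entry is -9/5 in column y, so y enters.
Ratio test on column y — row 1: 5/(16/5) = 25/16; row 2: 2/(3/5) = 10/3. Minimum is 25/16 at row 1 (w1 leaves); pivot element 16/5.
Divide row 1 by 16/5; eliminate column y from the other rows.
After both pivots, the entry at constraint row 2, column w2 is 5/16.

5/16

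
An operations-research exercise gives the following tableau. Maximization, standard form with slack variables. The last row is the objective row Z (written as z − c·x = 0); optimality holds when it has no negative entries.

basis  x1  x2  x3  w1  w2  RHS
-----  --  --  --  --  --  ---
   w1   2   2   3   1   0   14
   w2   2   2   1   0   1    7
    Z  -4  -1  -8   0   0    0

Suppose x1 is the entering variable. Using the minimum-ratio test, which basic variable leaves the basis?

Column x1 entries and ratios — w1: 14/2 = 7; w2: 7/2 = 7/2.
Smallest ratio is 7/2 in the row of w2, so w2 leaves.

w2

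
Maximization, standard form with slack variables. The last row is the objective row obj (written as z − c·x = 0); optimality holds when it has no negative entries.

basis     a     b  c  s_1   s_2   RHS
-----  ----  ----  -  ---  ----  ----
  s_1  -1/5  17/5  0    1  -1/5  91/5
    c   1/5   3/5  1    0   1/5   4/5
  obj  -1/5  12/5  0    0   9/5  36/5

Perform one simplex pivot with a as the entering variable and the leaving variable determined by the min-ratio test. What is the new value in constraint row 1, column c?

1

Ratio test on column a — row 1: entry -1/5 ≤ 0; row 2: (4/5)/(1/5) = 4. Minimum is 4 at row 2 (c leaves); pivot element 1/5.
Divide row 2 by 1/5; eliminate column a from the other rows.
Row 1 update in column c: 0 − (-1/5)·5 = 1.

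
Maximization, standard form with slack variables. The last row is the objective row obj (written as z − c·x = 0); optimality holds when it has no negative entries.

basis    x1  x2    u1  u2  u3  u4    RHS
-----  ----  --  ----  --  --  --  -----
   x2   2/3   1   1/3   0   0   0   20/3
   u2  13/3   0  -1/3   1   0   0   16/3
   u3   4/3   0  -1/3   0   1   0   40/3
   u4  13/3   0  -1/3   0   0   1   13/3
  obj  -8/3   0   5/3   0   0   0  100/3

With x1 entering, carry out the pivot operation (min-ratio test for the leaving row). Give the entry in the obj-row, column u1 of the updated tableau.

Ratio test on column x1 — row 1: (20/3)/(2/3) = 10; row 2: (16/3)/(13/3) = 16/13; row 3: (40/3)/(4/3) = 10; row 4: (13/3)/(13/3) = 1. Minimum is 1 at row 4 (u4 leaves); pivot element 13/3.
Divide row 4 by 13/3; eliminate column x1 from the other rows.
obj-row update in column u1: 5/3 − (-8/3)·(-1/13) = 19/13.

19/13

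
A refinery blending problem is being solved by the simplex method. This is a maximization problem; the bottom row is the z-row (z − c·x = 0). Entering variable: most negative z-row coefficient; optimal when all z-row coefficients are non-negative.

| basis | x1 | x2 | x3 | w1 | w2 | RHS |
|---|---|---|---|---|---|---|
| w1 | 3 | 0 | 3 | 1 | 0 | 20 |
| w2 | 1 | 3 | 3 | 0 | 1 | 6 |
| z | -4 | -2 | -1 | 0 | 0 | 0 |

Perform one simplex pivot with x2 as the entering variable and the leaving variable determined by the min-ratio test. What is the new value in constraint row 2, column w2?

1/3

Ratio test on column x2 — row 1: entry 0 ≤ 0; row 2: 6/3 = 2. Minimum is 2 at row 2 (w2 leaves); pivot element 3.
Divide row 2 by 3; eliminate column x2 from the other rows.
In the new row 2, the w2 entry is the old entry divided by the pivot: 1/3 = 1/3.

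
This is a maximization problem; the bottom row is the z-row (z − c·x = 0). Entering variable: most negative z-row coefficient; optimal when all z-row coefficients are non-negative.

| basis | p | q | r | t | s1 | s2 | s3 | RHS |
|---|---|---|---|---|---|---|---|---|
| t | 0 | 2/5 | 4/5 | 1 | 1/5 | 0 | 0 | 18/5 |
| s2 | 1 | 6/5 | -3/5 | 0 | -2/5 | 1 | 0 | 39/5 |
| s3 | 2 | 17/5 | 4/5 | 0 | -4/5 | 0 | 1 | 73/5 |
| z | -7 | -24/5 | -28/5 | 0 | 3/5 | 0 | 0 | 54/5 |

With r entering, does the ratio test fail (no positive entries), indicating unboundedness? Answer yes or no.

no

Column r has positive entries in row(s) 1, 3, so the ratio test bounds it — not unbounded.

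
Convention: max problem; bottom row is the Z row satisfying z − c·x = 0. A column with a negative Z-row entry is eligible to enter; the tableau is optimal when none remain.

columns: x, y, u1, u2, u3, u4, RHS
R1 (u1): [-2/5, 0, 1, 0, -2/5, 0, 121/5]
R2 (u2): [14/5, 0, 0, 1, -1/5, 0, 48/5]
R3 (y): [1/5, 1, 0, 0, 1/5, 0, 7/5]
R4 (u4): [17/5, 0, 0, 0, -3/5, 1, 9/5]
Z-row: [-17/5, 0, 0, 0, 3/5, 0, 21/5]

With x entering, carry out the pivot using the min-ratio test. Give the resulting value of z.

Ratio test on column x — row 1: entry -2/5 ≤ 0; row 2: (48/5)/(14/5) = 24/7; row 3: (7/5)/(1/5) = 7; row 4: (9/5)/(17/5) = 9/17. Minimum is 9/17 at row 4 (u4 leaves); pivot element 17/5.
Pivot on row 4; the Z-row RHS becomes 21/5 − (-17/5)·(9/17) = 6.

6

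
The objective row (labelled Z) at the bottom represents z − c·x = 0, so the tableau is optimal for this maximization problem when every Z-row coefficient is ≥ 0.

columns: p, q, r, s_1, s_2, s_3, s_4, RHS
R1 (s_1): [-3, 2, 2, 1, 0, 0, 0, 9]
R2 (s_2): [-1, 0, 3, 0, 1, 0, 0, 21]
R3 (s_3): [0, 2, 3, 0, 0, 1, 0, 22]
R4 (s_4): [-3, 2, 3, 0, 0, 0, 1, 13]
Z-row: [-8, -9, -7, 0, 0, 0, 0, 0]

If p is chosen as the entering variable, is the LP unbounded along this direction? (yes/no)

yes

Every constraint-row entry in column p is ≤ 0, so increasing p is unbounded.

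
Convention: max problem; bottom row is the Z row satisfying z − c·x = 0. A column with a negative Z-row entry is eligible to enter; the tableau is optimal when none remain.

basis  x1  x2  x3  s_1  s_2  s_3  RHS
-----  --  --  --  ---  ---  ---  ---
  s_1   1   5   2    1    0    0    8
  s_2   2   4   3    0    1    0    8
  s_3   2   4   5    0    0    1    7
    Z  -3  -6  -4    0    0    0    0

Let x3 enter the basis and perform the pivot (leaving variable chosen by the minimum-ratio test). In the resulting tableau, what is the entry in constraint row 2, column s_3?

-3/5

Ratio test on column x3 — row 1: 8/2 = 4; row 2: 8/3 = 8/3; row 3: 7/5 = 7/5. Minimum is 7/5 at row 3 (s_3 leaves); pivot element 5.
Divide row 3 by 5; eliminate column x3 from the other rows.
Row 2 update in column s_3: 0 − 3·(1/5) = -3/5.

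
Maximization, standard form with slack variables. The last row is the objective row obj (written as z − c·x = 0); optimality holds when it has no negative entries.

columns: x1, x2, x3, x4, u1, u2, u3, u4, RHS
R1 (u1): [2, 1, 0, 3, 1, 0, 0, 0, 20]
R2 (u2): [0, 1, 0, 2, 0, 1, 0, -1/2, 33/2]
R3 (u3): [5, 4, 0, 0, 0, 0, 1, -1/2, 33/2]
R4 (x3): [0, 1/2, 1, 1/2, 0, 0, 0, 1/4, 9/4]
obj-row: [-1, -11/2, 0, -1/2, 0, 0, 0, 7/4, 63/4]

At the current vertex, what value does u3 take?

33/2

u3 is basic (row 3); its value is the RHS of that row, 33/2.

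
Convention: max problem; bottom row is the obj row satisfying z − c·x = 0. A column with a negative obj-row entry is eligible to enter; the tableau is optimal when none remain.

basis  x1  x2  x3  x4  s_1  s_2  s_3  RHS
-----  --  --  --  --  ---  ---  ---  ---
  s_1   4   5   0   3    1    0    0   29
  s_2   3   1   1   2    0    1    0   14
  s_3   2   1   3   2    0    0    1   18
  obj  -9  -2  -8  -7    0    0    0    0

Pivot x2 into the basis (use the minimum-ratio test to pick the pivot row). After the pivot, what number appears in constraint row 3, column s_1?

Ratio test on column x2 — row 1: 29/5 = 29/5; row 2: 14/1 = 14; row 3: 18/1 = 18. Minimum is 29/5 at row 1 (s_1 leaves); pivot element 5.
Divide row 1 by 5; eliminate column x2 from the other rows.
Row 3 update in column s_1: 0 − 1·(1/5) = -1/5.

-1/5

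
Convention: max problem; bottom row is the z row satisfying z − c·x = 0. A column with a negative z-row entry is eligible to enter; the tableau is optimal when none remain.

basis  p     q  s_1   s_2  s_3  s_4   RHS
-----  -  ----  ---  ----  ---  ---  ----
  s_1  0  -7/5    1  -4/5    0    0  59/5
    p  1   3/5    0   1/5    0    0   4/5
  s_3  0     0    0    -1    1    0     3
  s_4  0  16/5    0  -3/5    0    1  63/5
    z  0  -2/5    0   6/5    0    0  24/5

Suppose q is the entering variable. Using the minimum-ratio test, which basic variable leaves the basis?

p

Column q entries and ratios — s_1: -7/5 ≤ 0, skip; p: (4/5)/(3/5) = 4/3; s_3: 0 ≤ 0, skip; s_4: (63/5)/(16/5) = 63/16.
Smallest ratio is 4/3 in the row of p, so p leaves.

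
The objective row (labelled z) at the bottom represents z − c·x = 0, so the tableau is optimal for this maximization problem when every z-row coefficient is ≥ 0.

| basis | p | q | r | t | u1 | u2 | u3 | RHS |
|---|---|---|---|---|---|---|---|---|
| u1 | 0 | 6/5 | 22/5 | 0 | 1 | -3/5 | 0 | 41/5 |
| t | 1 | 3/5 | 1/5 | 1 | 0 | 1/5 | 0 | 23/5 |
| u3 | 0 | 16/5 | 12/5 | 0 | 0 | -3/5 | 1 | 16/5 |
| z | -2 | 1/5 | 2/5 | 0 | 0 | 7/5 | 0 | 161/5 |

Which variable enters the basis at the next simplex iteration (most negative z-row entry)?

p

Negative z-row entries: p: -2.
The most negative is -2 in column p, so p enters.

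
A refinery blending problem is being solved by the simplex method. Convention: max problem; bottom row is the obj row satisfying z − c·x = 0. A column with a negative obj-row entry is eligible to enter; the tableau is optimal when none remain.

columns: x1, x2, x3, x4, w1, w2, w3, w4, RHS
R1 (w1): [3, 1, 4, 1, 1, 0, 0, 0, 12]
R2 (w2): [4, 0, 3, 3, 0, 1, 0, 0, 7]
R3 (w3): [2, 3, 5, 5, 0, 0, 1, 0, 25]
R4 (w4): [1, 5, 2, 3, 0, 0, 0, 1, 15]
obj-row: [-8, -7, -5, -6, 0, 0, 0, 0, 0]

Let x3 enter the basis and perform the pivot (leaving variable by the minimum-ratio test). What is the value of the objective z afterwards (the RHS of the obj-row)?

35/3

Ratio test on column x3 — row 1: 12/4 = 3; row 2: 7/3 = 7/3; row 3: 25/5 = 5; row 4: 15/2 = 15/2. Minimum is 7/3 at row 2 (w2 leaves); pivot element 3.
Pivot on row 2; the obj-row RHS becomes 0 − (-5)·(7/3) = 35/3.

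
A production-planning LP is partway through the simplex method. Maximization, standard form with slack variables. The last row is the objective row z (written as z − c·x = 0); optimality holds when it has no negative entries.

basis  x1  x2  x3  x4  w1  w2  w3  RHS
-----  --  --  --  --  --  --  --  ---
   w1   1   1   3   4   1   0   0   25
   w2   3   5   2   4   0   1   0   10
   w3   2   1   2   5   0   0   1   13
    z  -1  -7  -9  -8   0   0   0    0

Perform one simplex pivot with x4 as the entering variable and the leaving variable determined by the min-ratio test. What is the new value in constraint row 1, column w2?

Ratio test on column x4 — row 1: 25/4 = 25/4; row 2: 10/4 = 5/2; row 3: 13/5 = 13/5. Minimum is 5/2 at row 2 (w2 leaves); pivot element 4.
Divide row 2 by 4; eliminate column x4 from the other rows.
Row 1 update in column w2: 0 − 4·(1/4) = -1.

-1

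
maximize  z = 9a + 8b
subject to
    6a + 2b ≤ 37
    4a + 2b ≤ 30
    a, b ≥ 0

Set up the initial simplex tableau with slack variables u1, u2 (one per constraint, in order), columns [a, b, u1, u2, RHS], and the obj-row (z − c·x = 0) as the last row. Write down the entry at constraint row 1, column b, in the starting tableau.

2

Constraint 1 has coefficient 2 on b.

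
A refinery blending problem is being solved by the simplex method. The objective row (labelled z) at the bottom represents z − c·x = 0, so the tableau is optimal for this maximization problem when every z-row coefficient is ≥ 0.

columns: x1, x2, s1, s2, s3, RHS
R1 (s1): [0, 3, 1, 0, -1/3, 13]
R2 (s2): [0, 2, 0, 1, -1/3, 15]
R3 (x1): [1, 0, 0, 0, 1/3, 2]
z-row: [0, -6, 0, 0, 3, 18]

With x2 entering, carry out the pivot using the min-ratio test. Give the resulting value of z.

Ratio test on column x2 — row 1: 13/3 = 13/3; row 2: 15/2 = 15/2; row 3: entry 0 ≤ 0. Minimum is 13/3 at row 1 (s1 leaves); pivot element 3.
Pivot on row 1; the z-row RHS becomes 18 − (-6)·(13/3) = 44.

44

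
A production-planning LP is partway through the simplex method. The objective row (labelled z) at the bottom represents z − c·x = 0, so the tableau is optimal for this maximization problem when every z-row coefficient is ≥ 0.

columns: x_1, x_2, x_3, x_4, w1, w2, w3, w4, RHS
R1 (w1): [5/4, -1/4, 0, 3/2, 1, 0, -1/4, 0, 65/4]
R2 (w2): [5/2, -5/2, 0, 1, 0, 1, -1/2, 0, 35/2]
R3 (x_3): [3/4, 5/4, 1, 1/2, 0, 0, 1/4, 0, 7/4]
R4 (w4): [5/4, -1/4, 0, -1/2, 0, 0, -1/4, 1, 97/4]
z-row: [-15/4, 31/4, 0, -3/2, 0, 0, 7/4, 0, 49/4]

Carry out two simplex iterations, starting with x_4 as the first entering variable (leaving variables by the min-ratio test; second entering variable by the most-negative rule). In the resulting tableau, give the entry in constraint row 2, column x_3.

-10/3

Ratio test on column x_4 — row 1: (65/4)/(3/2) = 65/6; row 2: (35/2)/1 = 35/2; row 3: (7/4)/(1/2) = 7/2; row 4: entry -1/2 ≤ 0. Minimum is 7/2 at row 3 (x_3 leaves); pivot element 1/2.
Divide row 3 by 1/2; eliminate column x_4 from the other rows.
Second iteration: most negative z-row entry is -3/2 in column x_1, so x_1 enters.
Ratio test on column x_1 — row 1: entry -1 ≤ 0; row 2: 14/1 = 14; row 3: (7/2)/(3/2) = 7/3; row 4: 26/2 = 13. Minimum is 7/3 at row 3 (x_4 leaves); pivot element 3/2.
Divide row 3 by 3/2; eliminate column x_1 from the other rows.
After both pivots, the entry at constraint row 2, column x_3 is -10/3.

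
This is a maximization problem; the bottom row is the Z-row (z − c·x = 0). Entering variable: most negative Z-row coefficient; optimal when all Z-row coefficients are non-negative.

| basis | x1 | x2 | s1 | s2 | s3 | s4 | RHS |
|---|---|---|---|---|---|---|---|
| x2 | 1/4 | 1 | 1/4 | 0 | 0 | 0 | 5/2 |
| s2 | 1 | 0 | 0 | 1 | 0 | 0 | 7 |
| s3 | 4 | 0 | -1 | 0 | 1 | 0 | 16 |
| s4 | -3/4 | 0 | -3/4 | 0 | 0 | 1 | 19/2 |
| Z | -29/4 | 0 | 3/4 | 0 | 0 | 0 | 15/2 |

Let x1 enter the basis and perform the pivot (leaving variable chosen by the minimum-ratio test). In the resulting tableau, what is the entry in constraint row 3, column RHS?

4

Ratio test on column x1 — row 1: (5/2)/(1/4) = 10; row 2: 7/1 = 7; row 3: 16/4 = 4; row 4: entry -3/4 ≤ 0. Minimum is 4 at row 3 (s3 leaves); pivot element 4.
Divide row 3 by 4; eliminate column x1 from the other rows.
In the new row 3, the RHS entry is the old entry divided by the pivot: 16/4 = 4.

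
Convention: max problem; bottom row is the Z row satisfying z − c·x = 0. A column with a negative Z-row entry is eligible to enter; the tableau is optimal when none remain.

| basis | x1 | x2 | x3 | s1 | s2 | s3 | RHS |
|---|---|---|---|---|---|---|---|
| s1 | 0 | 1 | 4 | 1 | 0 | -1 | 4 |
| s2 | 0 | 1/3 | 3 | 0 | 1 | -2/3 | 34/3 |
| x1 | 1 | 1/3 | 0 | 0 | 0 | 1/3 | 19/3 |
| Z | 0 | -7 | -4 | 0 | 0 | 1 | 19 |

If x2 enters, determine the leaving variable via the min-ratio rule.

Column x2 entries and ratios — s1: 4/1 = 4; s2: (34/3)/(1/3) = 34; x1: (19/3)/(1/3) = 19.
Smallest ratio is 4 in the row of s1, so s1 leaves.

s1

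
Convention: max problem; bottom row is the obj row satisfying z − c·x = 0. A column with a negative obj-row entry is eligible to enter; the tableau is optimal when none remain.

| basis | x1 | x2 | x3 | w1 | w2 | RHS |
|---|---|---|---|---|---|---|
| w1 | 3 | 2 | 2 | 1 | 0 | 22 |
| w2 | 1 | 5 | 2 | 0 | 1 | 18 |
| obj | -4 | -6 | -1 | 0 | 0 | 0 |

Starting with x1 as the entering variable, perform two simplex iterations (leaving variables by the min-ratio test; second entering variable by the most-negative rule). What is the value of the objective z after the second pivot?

488/13

Ratio test on column x1 — row 1: 22/3 = 22/3; row 2: 18/1 = 18. Minimum is 22/3 at row 1 (w1 leaves); pivot element 3.
Pivot on row 1; the obj-row RHS becomes 0 − (-4)·(22/3) = 88/3.
Next entering variable (most negative obj-row entry -10/3): x2.
Ratio test on column x2 — row 1: (22/3)/(2/3) = 11; row 2: (32/3)/(13/3) = 32/13. Minimum is 32/13 at row 2 (w2 leaves); pivot element 13/3.
After the second pivot the obj-row RHS is 88/3 − (-10/3)·(32/13) = 488/13.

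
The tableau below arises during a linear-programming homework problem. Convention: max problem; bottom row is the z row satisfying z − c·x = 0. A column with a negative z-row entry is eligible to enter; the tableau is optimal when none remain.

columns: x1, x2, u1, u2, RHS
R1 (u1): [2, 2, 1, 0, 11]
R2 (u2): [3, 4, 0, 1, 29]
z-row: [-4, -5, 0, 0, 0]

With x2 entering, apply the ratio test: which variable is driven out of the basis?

u1

Column x2 entries and ratios — u1: 11/2 = 11/2; u2: 29/4 = 29/4.
Smallest ratio is 11/2 in the row of u1, so u1 leaves.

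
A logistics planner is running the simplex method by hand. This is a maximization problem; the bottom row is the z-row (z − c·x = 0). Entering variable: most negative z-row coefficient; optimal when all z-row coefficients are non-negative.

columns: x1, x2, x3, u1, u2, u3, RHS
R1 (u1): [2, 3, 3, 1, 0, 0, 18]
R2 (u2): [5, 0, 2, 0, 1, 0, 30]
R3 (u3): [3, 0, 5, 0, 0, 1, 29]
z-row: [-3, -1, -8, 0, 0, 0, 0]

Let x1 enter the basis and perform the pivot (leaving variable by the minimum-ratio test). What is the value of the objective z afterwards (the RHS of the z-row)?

Ratio test on column x1 — row 1: 18/2 = 9; row 2: 30/5 = 6; row 3: 29/3 = 29/3. Minimum is 6 at row 2 (u2 leaves); pivot element 5.
Pivot on row 2; the z-row RHS becomes 0 − (-3)·6 = 18.

18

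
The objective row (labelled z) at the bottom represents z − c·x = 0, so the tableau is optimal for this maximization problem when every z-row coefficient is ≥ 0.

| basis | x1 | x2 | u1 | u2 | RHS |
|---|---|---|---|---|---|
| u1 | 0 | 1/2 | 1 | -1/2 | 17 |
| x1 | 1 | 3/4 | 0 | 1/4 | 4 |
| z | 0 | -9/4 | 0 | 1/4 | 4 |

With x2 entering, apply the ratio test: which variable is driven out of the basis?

Column x2 entries and ratios — u1: 17/(1/2) = 34; x1: 4/(3/4) = 16/3.
Smallest ratio is 16/3 in the row of x1, so x1 leaves.

x1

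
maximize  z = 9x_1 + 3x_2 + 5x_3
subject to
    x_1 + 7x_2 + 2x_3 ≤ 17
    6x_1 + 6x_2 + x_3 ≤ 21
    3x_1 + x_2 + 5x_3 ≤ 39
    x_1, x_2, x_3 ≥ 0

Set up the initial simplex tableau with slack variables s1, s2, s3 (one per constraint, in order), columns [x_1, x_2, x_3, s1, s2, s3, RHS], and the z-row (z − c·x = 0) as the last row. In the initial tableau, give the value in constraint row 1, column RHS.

The RHS of constraint 1 is b_1 = 17.

17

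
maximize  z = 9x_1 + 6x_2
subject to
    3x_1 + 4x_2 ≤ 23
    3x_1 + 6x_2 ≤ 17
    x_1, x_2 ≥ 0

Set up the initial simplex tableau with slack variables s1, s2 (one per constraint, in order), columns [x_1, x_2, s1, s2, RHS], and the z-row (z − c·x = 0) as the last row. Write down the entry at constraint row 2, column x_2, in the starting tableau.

6

Constraint 2 has coefficient 6 on x_2.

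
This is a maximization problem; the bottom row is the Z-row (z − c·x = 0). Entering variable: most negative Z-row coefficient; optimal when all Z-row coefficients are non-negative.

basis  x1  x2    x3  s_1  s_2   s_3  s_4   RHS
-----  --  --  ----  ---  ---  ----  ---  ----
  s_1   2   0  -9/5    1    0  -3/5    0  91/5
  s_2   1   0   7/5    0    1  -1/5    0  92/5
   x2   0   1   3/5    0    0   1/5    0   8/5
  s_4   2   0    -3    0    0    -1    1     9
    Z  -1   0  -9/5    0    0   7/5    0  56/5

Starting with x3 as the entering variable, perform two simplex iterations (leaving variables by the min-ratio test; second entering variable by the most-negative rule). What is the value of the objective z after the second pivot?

Ratio test on column x3 — row 1: entry -9/5 ≤ 0; row 2: (92/5)/(7/5) = 92/7; row 3: (8/5)/(3/5) = 8/3; row 4: entry -3 ≤ 0. Minimum is 8/3 at row 3 (x2 leaves); pivot element 3/5.
Pivot on row 3; the Z-row RHS becomes 56/5 − (-9/5)·(8/3) = 16.
Next entering variable (most negative Z-row entry -1): x1.
Ratio test on column x1 — row 1: 23/2 = 23/2; row 2: (44/3)/1 = 44/3; row 3: entry 0 ≤ 0; row 4: 17/2 = 17/2. Minimum is 17/2 at row 4 (s_4 leaves); pivot element 2.
After the second pivot the Z-row RHS is 16 − (-1)·(17/2) = 49/2.

49/2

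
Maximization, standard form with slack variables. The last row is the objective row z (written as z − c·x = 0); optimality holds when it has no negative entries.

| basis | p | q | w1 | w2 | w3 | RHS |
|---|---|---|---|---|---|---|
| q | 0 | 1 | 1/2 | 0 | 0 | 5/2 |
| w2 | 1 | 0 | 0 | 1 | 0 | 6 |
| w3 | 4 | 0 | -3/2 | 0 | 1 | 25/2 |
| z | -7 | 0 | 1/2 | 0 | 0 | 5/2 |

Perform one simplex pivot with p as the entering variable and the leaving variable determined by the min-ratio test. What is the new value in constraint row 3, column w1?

-3/8

Ratio test on column p — row 1: entry 0 ≤ 0; row 2: 6/1 = 6; row 3: (25/2)/4 = 25/8. Minimum is 25/8 at row 3 (w3 leaves); pivot element 4.
Divide row 3 by 4; eliminate column p from the other rows.
In the new row 3, the w1 entry is the old entry divided by the pivot: (-3/2)/4 = -3/8.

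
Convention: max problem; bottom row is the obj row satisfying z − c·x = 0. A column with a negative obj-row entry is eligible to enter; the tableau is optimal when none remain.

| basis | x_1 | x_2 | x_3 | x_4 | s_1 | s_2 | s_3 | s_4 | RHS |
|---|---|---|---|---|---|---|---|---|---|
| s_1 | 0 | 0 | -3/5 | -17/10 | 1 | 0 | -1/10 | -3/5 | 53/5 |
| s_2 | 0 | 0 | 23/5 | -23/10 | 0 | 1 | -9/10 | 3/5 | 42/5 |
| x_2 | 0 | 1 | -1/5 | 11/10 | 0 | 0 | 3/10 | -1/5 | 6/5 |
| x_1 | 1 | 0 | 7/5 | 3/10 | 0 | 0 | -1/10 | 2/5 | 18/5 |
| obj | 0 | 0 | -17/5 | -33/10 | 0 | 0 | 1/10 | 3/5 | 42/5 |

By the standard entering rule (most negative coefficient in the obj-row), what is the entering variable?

x_3

Negative obj-row entries: x_3: -17/5, x_4: -33/10.
The most negative is -17/5 in column x_3, so x_3 enters.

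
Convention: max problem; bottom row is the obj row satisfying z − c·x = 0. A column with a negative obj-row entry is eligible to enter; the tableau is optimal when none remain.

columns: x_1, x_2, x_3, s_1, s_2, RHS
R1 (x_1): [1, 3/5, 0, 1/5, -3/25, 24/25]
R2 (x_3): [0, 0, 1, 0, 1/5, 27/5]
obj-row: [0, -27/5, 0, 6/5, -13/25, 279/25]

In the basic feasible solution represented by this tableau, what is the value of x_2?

x_2 is not in the basis, so in the current basic feasible solution x_2 = 0.

0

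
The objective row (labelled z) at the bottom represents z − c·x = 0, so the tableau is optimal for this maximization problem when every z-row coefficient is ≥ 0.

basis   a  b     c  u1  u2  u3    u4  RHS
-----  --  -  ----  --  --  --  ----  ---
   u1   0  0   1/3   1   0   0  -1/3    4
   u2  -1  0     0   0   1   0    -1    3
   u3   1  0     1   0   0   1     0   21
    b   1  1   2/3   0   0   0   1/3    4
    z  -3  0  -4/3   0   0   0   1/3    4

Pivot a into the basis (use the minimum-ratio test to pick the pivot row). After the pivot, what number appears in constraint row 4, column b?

1

Ratio test on column a — row 1: entry 0 ≤ 0; row 2: entry -1 ≤ 0; row 3: 21/1 = 21; row 4: 4/1 = 4. Minimum is 4 at row 4 (b leaves); pivot element 1.
Divide row 4 by 1; eliminate column a from the other rows.
In the new row 4, the b entry is the old entry divided by the pivot: 1/1 = 1.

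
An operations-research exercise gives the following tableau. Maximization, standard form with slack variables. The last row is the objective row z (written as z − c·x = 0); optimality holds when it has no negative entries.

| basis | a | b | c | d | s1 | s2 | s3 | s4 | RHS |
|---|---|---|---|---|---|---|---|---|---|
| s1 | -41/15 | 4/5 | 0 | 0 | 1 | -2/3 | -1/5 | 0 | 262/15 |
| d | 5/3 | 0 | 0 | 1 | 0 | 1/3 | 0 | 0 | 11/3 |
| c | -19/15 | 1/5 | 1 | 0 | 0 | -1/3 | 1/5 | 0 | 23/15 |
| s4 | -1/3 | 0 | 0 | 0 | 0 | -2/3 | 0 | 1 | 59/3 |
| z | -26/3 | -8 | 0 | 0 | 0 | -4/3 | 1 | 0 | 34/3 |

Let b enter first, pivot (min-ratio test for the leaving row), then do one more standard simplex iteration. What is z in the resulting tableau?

1016/5

Ratio test on column b — row 1: (262/15)/(4/5) = 131/6; row 2: entry 0 ≤ 0; row 3: (23/15)/(1/5) = 23/3; row 4: entry 0 ≤ 0. Minimum is 23/3 at row 3 (c leaves); pivot element 1/5.
Pivot on row 3; the z-row RHS becomes 34/3 − (-8)·(23/3) = 218/3.
Next entering variable (most negative z-row entry -178/3): a.
Ratio test on column a — row 1: (34/3)/(7/3) = 34/7; row 2: (11/3)/(5/3) = 11/5; row 3: entry -19/3 ≤ 0; row 4: entry -1/3 ≤ 0. Minimum is 11/5 at row 2 (d leaves); pivot element 5/3.
After the second pivot the z-row RHS is 218/3 − (-178/3)·(11/5) = 1016/5.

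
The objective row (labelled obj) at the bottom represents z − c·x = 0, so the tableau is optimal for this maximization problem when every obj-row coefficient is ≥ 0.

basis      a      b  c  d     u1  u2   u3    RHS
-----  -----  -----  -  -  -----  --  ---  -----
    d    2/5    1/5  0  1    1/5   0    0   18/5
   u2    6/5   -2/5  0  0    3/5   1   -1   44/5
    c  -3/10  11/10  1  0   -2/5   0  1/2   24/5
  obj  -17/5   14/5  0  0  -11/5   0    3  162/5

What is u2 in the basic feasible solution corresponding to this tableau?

u2 is basic (row 2); its value is the RHS of that row, 44/5.

44/5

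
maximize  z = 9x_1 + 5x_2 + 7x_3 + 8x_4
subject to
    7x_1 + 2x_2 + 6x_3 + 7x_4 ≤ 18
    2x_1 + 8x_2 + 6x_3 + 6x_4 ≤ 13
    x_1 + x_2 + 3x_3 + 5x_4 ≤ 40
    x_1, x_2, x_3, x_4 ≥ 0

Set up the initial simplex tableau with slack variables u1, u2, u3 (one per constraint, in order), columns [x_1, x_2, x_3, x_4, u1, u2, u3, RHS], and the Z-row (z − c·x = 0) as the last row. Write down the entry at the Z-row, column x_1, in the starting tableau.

The Z-row carries the negated objective coefficients: the x_1 entry is -9.

-9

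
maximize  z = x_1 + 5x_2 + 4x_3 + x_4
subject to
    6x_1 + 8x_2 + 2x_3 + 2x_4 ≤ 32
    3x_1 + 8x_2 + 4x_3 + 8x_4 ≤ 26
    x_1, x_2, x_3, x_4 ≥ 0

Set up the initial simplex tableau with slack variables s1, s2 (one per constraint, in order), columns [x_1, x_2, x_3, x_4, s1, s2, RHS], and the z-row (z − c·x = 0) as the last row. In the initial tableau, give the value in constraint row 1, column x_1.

6

Constraint 1 has coefficient 6 on x_1.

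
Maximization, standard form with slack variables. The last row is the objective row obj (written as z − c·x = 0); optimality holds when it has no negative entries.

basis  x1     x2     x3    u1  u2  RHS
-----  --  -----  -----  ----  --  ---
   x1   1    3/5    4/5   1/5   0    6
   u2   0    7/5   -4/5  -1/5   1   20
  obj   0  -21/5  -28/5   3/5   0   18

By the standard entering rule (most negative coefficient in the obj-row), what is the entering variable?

x3

Negative obj-row entries: x2: -21/5, x3: -28/5.
The most negative is -28/5 in column x3, so x3 enters.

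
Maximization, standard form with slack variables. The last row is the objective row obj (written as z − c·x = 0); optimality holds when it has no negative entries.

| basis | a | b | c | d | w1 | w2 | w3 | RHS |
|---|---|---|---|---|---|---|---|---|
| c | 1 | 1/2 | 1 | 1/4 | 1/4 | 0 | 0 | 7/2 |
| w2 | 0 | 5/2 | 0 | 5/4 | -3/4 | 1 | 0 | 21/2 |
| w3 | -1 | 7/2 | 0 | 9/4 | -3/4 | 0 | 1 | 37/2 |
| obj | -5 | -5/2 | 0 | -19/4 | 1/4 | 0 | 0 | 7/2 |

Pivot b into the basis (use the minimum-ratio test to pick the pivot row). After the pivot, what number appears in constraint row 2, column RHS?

Ratio test on column b — row 1: (7/2)/(1/2) = 7; row 2: (21/2)/(5/2) = 21/5; row 3: (37/2)/(7/2) = 37/7. Minimum is 21/5 at row 2 (w2 leaves); pivot element 5/2.
Divide row 2 by 5/2; eliminate column b from the other rows.
In the new row 2, the RHS entry is the old entry divided by the pivot: (21/2)/(5/2) = 21/5.

21/5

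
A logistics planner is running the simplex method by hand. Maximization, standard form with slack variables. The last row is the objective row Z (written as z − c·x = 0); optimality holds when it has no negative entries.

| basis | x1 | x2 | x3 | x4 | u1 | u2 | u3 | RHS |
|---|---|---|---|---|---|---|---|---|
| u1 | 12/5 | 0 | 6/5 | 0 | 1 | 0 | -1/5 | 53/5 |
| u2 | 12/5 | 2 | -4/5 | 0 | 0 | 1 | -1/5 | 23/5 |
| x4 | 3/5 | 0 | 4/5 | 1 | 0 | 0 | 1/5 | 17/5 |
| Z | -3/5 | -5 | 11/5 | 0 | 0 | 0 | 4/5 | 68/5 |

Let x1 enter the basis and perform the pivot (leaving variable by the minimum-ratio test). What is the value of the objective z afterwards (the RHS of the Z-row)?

Ratio test on column x1 — row 1: (53/5)/(12/5) = 53/12; row 2: (23/5)/(12/5) = 23/12; row 3: (17/5)/(3/5) = 17/3. Minimum is 23/12 at row 2 (u2 leaves); pivot element 12/5.
Pivot on row 2; the Z-row RHS becomes 68/5 − (-3/5)·(23/12) = 59/4.

59/4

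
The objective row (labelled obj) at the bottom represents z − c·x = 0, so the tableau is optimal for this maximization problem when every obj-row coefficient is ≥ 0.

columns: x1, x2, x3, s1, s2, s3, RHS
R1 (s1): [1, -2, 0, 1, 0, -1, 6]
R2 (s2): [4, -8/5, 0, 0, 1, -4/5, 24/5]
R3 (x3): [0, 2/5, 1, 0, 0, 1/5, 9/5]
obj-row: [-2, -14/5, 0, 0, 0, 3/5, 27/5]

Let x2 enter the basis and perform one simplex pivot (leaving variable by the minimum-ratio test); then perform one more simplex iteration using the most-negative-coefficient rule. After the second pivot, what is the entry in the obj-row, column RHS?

Ratio test on column x2 — row 1: entry -2 ≤ 0; row 2: entry -8/5 ≤ 0; row 3: (9/5)/(2/5) = 9/2. Minimum is 9/2 at row 3 (x3 leaves); pivot element 2/5.
Divide row 3 by 2/5; eliminate column x2 from the other rows.
Second iteration: most negative obj-row entry is -2 in column x1, so x1 enters.
Ratio test on column x1 — row 1: 15/1 = 15; row 2: 12/4 = 3; row 3: entry 0 ≤ 0. Minimum is 3 at row 2 (s2 leaves); pivot element 4.
Divide row 2 by 4; eliminate column x1 from the other rows.
After both pivots, the entry at the obj-row, column RHS is 24.

24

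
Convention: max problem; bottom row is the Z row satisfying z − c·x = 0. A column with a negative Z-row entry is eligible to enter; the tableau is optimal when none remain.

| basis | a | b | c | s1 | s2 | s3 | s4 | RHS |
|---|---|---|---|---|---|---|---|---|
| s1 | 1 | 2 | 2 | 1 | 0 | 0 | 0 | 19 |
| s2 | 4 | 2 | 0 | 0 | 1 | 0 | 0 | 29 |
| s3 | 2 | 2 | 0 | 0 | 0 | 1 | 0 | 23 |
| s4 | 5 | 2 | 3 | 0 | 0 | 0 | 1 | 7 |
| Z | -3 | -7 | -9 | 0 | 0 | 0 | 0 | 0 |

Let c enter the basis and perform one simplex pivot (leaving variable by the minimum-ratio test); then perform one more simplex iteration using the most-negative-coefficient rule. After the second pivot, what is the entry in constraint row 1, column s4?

-1

Ratio test on column c — row 1: 19/2 = 19/2; row 2: entry 0 ≤ 0; row 3: entry 0 ≤ 0; row 4: 7/3 = 7/3. Minimum is 7/3 at row 4 (s4 leaves); pivot element 3.
Divide row 4 by 3; eliminate column c from the other rows.
Second iteration: most negative Z-row entry is -1 in column b, so b enters.
Ratio test on column b — row 1: (43/3)/(2/3) = 43/2; row 2: 29/2 = 29/2; row 3: 23/2 = 23/2; row 4: (7/3)/(2/3) = 7/2. Minimum is 7/2 at row 4 (c leaves); pivot element 2/3.
Divide row 4 by 2/3; eliminate column b from the other rows.
After both pivots, the entry at constraint row 1, column s4 is -1.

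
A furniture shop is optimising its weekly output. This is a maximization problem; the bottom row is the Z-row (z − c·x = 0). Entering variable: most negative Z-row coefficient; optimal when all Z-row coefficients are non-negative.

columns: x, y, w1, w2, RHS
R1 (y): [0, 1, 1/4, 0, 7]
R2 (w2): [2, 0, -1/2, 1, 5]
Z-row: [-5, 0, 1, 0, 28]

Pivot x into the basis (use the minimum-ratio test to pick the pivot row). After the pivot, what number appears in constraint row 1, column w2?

Ratio test on column x — row 1: entry 0 ≤ 0; row 2: 5/2 = 5/2. Minimum is 5/2 at row 2 (w2 leaves); pivot element 2.
Divide row 2 by 2; eliminate column x from the other rows.
Row 1 update in column w2: 0 − 0·(1/2) = 0.

0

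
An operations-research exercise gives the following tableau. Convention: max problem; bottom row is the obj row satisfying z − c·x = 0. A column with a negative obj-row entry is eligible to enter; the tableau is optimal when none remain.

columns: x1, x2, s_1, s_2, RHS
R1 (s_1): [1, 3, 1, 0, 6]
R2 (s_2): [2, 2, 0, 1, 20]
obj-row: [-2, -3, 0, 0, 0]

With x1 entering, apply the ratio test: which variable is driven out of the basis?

s_1

Column x1 entries and ratios — s_1: 6/1 = 6; s_2: 20/2 = 10.
Smallest ratio is 6 in the row of s_1, so s_1 leaves.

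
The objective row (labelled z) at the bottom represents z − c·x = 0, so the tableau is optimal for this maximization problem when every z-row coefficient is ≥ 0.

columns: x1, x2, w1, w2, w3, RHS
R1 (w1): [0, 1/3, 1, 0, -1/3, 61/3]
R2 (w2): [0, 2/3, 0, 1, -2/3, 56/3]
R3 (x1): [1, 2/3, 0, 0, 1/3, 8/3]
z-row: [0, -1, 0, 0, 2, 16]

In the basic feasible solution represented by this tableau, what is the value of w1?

w1 is basic (row 1); its value is the RHS of that row, 61/3.

61/3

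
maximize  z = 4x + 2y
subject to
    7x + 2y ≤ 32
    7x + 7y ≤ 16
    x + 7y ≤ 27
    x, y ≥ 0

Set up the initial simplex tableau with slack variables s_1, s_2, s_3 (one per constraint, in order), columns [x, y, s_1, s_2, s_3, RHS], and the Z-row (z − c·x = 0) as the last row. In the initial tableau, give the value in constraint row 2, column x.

Constraint 2 has coefficient 7 on x.

7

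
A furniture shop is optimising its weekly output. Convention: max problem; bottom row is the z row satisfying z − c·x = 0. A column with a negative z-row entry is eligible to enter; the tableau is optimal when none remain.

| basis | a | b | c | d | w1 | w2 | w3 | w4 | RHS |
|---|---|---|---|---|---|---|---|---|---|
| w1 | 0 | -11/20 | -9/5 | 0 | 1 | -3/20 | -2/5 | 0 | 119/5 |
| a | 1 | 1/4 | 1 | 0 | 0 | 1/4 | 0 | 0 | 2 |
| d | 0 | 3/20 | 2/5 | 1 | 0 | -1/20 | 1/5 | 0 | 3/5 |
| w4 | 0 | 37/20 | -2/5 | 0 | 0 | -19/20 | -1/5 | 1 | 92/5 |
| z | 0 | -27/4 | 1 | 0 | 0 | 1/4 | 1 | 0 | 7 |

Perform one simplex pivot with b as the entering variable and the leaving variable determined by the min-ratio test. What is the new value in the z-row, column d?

Ratio test on column b — row 1: entry -11/20 ≤ 0; row 2: 2/(1/4) = 8; row 3: (3/5)/(3/20) = 4; row 4: (92/5)/(37/20) = 368/37. Minimum is 4 at row 3 (d leaves); pivot element 3/20.
Divide row 3 by 3/20; eliminate column b from the other rows.
z-row update in column d: 0 − (-27/4)·(20/3) = 45.

45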